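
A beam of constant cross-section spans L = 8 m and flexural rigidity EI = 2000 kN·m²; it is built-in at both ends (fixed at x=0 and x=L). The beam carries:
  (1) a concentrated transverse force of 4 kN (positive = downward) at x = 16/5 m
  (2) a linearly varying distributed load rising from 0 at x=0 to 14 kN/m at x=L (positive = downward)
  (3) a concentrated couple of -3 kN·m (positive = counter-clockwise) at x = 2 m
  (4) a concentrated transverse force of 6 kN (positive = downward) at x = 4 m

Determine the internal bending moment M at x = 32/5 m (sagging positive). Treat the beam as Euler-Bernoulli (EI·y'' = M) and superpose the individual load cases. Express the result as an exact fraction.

Load 1 — point force P=4 kN at a=16/5 m (b=L-a=24/5):
  M_1 = Pa²(a+3b)(L-x)/L³ - Pa²b/L²  [x>a] = 4·(16/5)²·((16/5)+3·(24/5))·(8-(32/5))/8³ - 4·(16/5)²·(24/5)/8² = -512/625 kN·m
Load 2 — triangular load w₀=14 kN/m (0→w₀ over full span):
  M_2 = 3w₀Lx/20 - w₀L²/30 - w₀x³/(6L) = 3·14·8·(32/5)/20 - 14·8²/30 - 14·(32/5)³/(6·8) = 448/375 kN·m
Load 3 — applied couple M₀=-3 kN·m at a=2 m (b=L-a=6):
  M_3 = R_Ax - M_A - M₀  [x>a] with R_A=-27/64, M_A=9/16 = (-27/64)·(32/5) - (9/16) - (-3) = -21/80 kN·m
Load 4 — point force P=6 kN at a=4 m (b=L-a=4):
  M_4 = Pa²(a+3b)(L-x)/L³ - Pa²b/L²  [x>a] = 6·4²·(4+3·4)·(8-(32/5))/8³ - 6·4²·4/8² = -6/5 kN·m
Superposition: M = Σ M_i = -32611/30000 kN·m ≈ -1.087033 kN·m

M(32/5) = -32611/30000 kN·m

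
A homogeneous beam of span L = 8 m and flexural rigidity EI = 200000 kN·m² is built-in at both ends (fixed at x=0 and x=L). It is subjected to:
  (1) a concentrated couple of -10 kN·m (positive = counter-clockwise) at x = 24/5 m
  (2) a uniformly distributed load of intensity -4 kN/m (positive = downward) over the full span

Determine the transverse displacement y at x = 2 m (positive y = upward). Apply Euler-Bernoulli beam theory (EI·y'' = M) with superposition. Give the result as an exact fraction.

y(2) = 7/50000 m

Load 1 — applied couple M₀=-10 kN·m at a=24/5 m (b=L-a=16/5):
  y_1 = (R_Ax³/6 - M_Ax²/2)/EI  [x≤a] with R_A=-9/5, M_A=-16/5 = ((-9/5)·2³/6 - (-16/5)·2²/2)/200000 = 1/50000 m
Load 2 — uniform load w=-4 kN/m over full span:
  y_2 = -wx²(L-x)²/(24EI) = -(-4)·2²·(8-2)²/(24·200000) = 3/25000 m
Superposition: y = Σ y_i = 7/50000 m ≈ 0.000140 m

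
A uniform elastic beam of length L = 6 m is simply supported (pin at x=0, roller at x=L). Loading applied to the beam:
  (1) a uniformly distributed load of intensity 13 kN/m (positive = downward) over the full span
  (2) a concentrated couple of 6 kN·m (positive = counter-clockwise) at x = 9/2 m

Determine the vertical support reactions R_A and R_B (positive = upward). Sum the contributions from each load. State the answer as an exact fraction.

R_A = 40 kN, R_B = 38 kN

Load 1 — uniform load w=13 kN/m over full span:
  R_A = wL/2 = 13·6/2 = 39 kN
  R_B = wL/2 = 13·6/2 = 39 kN
Load 2 — applied couple M₀=6 kN·m at a=9/2 m (b=L-a=3/2):
  R_A = M₀/L = 6/6 = 1 kN
  R_B = -M₀/L = -6/6 = -1 kN
Superposition: R_A = 40 kN, R_B = 38 kN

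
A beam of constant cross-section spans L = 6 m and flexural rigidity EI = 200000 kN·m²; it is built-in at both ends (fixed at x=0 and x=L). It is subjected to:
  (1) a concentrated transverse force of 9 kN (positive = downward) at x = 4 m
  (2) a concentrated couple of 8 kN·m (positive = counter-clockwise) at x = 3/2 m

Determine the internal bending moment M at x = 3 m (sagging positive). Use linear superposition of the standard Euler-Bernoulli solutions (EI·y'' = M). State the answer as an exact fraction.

Load 1 — point force P=9 kN at a=4 m (b=L-a=2):
  M_1 = Pb²(3a+b)x/L³ - Pab²/L²  [x≤a] = 9·2²·(3·4+2)·3/6³ - 9·4·2²/6² = 3 kN·m
Load 2 — applied couple M₀=8 kN·m at a=3/2 m (b=L-a=9/2):
  M_2 = R_Ax - M_A - M₀  [x>a] with R_A=3/2, M_A=-3/2 = (3/2)·3 - (-3/2) - 8 = -2 kN·m
Superposition: M = Σ M_i = 1 kN·m ≈ 1.000000 kN·m

M(3) = 1 kN·m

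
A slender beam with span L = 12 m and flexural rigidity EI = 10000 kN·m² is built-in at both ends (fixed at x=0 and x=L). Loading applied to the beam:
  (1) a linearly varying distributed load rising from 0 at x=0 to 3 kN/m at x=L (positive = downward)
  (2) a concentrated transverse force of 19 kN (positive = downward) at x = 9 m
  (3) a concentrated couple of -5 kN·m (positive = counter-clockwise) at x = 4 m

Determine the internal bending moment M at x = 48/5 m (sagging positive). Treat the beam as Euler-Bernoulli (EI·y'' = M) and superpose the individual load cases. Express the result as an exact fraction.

Load 1 — triangular load w₀=3 kN/m (0→w₀ over full span):
  M_1 = 3w₀Lx/20 - w₀L²/30 - w₀x³/(6L) = 3·3·12·(48/5)/20 - 3·12²/30 - 3·(48/5)³/(6·12) = 72/125 kN·m
Load 2 — point force P=19 kN at a=9 m (b=L-a=3):
  M_2 = Pa²(a+3b)(L-x)/L³ - Pa²b/L²  [x>a] = 19·9²·(9+3·3)·(12-(48/5))/12³ - 19·9²·3/12² = 513/80 kN·m
Load 3 — applied couple M₀=-5 kN·m at a=4 m (b=L-a=8):
  M_3 = R_Ax - M_A - M₀  [x>a] with R_A=-5/9, M_A=0 = (-5/9)·(48/5) - 0 - (-5) = -1/3 kN·m
Superposition: M = Σ M_i = 39931/6000 kN·m ≈ 6.655167 kN·m

M(48/5) = 39931/6000 kN·m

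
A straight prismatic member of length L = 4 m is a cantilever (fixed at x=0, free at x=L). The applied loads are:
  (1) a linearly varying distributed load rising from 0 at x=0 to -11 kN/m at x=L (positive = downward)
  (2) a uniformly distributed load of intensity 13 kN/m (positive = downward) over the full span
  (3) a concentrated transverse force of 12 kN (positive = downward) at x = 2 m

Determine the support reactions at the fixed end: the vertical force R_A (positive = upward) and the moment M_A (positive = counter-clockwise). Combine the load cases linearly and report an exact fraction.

R_A = 42 kN, M_A = 208/3 kN·m

Load 1 — triangular load w₀=-11 kN/m (0→w₀ over full span):
  R_A = w₀L/2 = (-11)·4/2 = -22 kN
  M_A = w₀L²/3 = (-11)·4²/3 = -176/3 kN·m
Load 2 — uniform load w=13 kN/m over full span:
  R_A = wL = 13·4 = 52 kN
  M_A = wL²/2 = 13·4²/2 = 104 kN·m
Load 3 — point force P=12 kN at a=2 m (b=L-a=2):
  R_A = P = 12 kN
  M_A = Pa = 12·2 = 24 kN·m
Superposition: R_A = 42 kN, M_A = 208/3 kN·m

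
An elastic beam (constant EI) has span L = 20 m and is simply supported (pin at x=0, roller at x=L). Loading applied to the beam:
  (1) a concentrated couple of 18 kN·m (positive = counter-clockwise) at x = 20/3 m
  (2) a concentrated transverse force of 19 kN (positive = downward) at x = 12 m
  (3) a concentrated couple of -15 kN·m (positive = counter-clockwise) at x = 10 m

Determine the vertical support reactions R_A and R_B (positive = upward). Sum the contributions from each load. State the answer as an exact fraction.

R_A = 31/4 kN, R_B = 45/4 kN

Load 1 — applied couple M₀=18 kN·m at a=20/3 m (b=L-a=40/3):
  R_A = M₀/L = 18/20 = 9/10 kN
  R_B = -M₀/L = -18/20 = -9/10 kN
Load 2 — point force P=19 kN at a=12 m (b=L-a=8):
  R_A = Pb/L = 19·8/20 = 38/5 kN
  R_B = Pa/L = 19·12/20 = 57/5 kN
Load 3 — applied couple M₀=-15 kN·m at a=10 m (b=L-a=10):
  R_A = M₀/L = (-15)/20 = -3/4 kN
  R_B = -M₀/L = -(-15)/20 = 3/4 kN
Superposition: R_A = 31/4 kN, R_B = 45/4 kN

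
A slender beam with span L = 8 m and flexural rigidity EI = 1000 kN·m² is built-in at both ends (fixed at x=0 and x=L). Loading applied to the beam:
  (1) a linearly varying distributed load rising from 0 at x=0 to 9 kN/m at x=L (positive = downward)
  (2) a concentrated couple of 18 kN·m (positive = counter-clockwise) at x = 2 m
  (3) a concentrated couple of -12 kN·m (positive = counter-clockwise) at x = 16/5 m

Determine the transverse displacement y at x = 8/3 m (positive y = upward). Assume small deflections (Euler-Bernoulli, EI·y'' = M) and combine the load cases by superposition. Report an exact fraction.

y(8/3) = -5342/253125 m

Load 1 — triangular load w₀=9 kN/m (0→w₀ over full span):
  y_1 = -w₀x²(L-x)²(x+2L)/(120LEI) = -9·(8/3)²·(8-(8/3))²·((8/3)+2·8)/(120·8·1000) = -1792/50625 m
Load 2 — applied couple M₀=18 kN·m at a=2 m (b=L-a=6):
  y_2 = (R_Ax³/6 - M_Ax²/2 - M₀(x-a)²/2)/EI  [x>a] with R_A=81/32, M_A=-27/8 = ((81/32)·(8/3)³/6 - (-27/8)·(8/3)²/2 - 18·((8/3)-2)²/2)/1000 = 2/125 m
Load 3 — applied couple M₀=-12 kN·m at a=16/5 m (b=L-a=24/5):
  y_3 = (R_Ax³/6 - M_Ax²/2)/EI  [x≤a] with R_A=-54/25, M_A=-36/25 = ((-54/25)·(8/3)³/6 - (-36/25)·(8/3)²/2)/1000 = -16/9375 m
Superposition: y = Σ y_i = -5342/253125 m ≈ -0.021104 m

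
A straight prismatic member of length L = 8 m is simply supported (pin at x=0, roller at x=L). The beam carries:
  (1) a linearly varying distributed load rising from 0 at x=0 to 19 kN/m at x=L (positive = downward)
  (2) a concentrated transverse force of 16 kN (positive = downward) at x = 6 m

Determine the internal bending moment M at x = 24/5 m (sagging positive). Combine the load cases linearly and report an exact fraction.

Load 1 — triangular load w₀=19 kN/m (0→w₀ over full span):
  M_1 = w₀Lx/6 - w₀x³/(6L) = 19·8·(24/5)/6 - 19·(24/5)³/(6·8) = 9728/125 kN·m
Load 2 — point force P=16 kN at a=6 m (b=L-a=2):
  M_2 = Pbx/L  [x≤a] = 16·2·(24/5)/8 = 96/5 kN·m
Superposition: M = Σ M_i = 12128/125 kN·m ≈ 97.024000 kN·m

M(24/5) = 12128/125 kN·m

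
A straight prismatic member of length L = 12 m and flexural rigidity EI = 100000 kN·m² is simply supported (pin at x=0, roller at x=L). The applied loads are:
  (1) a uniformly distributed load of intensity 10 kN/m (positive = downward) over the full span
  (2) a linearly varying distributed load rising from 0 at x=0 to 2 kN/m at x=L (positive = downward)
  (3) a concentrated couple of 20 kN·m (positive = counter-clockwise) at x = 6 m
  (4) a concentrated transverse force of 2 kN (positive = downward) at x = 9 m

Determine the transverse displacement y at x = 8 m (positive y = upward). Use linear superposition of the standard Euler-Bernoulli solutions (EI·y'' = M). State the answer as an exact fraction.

Load 1 — uniform load w=10 kN/m over full span:
  y_1 = -wx(L³-2Lx²+x³)/(24EI) = -10·8·(12³-2·12·8²+8³)/(24·100000) = -44/1875 m
Load 2 — triangular load w₀=2 kN/m (0→w₀ over full span):
  y_2 = -w₀x(7L⁴-10L²x²+3x⁴)/(360LEI) = -2·8·(7·12⁴-10·12²·8²+3·8⁴)/(360·12·100000) = -68/28125 m
Load 3 — applied couple M₀=20 kN·m at a=6 m (b=L-a=6):
  y_3 = (M₀x³/(6L)-M₀(x-a)²/2+C₁x)/EI  [x>a] with C₁=M₀(3b²-L²)/(6L)=-10 = (20·8³/(6·12)-20·(8-6)²/2+(-10)·8)/100000 = 1/4500 m
Load 4 — point force P=2 kN at a=9 m (b=L-a=3):
  y_4 = -Pbx(L²-b²-x²)/(6LEI)  [x≤a] = -2·3·8·(12²-3²-8²)/(6·12·100000) = -71/150000 m
Superposition: y = Σ y_i = -11761/450000 m ≈ -0.026136 m

y(8) = -11761/450000 m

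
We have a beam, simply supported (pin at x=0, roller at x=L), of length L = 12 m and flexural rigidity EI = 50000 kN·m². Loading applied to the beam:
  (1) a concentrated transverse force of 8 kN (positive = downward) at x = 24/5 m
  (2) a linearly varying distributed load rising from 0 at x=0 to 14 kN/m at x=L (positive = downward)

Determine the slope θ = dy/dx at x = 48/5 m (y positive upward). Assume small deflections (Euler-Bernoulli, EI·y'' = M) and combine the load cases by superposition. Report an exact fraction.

θ(48/5) = 18057/1953125 rad

Load 1 — point force P=8 kN at a=24/5 m (b=L-a=36/5):
  θ_1 = -Pa(2L²-6Lx+3x²+a²)/(6LEI)  [x>a] = -8·(24/5)·(2·12²-6·12·(48/5)+3·(48/5)²+(24/5)²)/(6·12·50000) = 432/390625 rad
Load 2 — triangular load w₀=14 kN/m (0→w₀ over full span):
  θ_2 = -w₀(7L⁴-30L²x²+15x⁴)/(360LEI) = -14·(7·12⁴-30·12²·(48/5)²+15·(48/5)⁴)/(360·12·50000) = 15897/1953125 rad
Superposition: θ = Σ θ_i = 18057/1953125 rad ≈ 0.009245 rad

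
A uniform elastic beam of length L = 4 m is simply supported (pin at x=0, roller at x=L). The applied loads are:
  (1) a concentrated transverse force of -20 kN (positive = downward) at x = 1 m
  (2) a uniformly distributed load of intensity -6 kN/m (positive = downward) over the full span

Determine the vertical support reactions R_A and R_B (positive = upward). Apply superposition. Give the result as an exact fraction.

Load 1 — point force P=-20 kN at a=1 m (b=L-a=3):
  R_A = Pb/L = (-20)·3/4 = -15 kN
  R_B = Pa/L = (-20)·1/4 = -5 kN
Load 2 — uniform load w=-6 kN/m over full span:
  R_A = wL/2 = (-6)·4/2 = -12 kN
  R_B = wL/2 = (-6)·4/2 = -12 kN
Superposition: R_A = -27 kN, R_B = -17 kN

R_A = -27 kN, R_B = -17 kN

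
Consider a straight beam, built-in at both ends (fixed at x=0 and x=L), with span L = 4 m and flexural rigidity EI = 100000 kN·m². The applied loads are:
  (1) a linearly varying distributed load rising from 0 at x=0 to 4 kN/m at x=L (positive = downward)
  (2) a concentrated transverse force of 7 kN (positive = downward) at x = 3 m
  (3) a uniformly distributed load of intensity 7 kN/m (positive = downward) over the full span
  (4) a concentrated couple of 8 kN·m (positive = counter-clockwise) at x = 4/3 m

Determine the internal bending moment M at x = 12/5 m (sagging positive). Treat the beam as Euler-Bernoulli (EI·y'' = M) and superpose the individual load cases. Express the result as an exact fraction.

M(12/5) = 30851/6000 kN·m

Load 1 — triangular load w₀=4 kN/m (0→w₀ over full span):
  M_1 = 3w₀Lx/20 - w₀L²/30 - w₀x³/(6L) = 3·4·4·(12/5)/20 - 4·4²/30 - 4·(12/5)³/(6·4) = 496/375 kN·m
Load 2 — point force P=7 kN at a=3 m (b=L-a=1):
  M_2 = Pb²(3a+b)x/L³ - Pab²/L²  [x≤a] = 7·1²·(3·3+1)·(12/5)/4³ - 7·3·1²/4² = 21/16 kN·m
Load 3 — uniform load w=7 kN/m over full span:
  M_3 = wLx/2 - wL²/12 - wx²/2 = 7·4·(12/5)/2 - 7·4²/12 - 7·(12/5)²/2 = 308/75 kN·m
Load 4 — applied couple M₀=8 kN·m at a=4/3 m (b=L-a=8/3):
  M_4 = R_Ax - M_A - M₀  [x>a] with R_A=8/3, M_A=0 = (8/3)·(12/5) - 0 - 8 = -8/5 kN·m
Superposition: M = Σ M_i = 30851/6000 kN·m ≈ 5.141833 kN·m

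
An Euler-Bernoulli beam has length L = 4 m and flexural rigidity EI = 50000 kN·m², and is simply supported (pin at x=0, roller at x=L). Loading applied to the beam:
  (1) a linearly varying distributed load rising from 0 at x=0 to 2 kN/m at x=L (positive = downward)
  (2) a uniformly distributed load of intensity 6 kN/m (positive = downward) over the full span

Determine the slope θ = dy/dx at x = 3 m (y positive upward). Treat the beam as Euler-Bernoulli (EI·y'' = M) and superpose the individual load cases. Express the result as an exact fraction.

θ(3) = 9233/36000000 rad

Load 1 — triangular load w₀=2 kN/m (0→w₀ over full span):
  θ_1 = -w₀(7L⁴-30L²x²+15x⁴)/(360LEI) = -2·(7·4⁴-30·4²·3²+15·3⁴)/(360·4·50000) = 1313/36000000 rad
Load 2 — uniform load w=6 kN/m over full span:
  θ_2 = -w(L³-6Lx²+4x³)/(24EI) = -6·(4³-6·4·3²+4·3³)/(24·50000) = 11/50000 rad
Superposition: θ = Σ θ_i = 9233/36000000 rad ≈ 0.000256 rad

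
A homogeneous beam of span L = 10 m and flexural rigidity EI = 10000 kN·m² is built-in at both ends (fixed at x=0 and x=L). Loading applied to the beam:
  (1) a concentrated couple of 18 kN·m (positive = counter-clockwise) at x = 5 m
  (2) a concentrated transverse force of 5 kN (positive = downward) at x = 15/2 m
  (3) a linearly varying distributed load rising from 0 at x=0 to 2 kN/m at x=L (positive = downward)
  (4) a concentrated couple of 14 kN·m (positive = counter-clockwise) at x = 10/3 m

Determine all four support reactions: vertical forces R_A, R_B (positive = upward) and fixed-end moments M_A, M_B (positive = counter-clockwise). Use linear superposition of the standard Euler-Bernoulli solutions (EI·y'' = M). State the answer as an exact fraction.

R_A = 4007/480 kN, M_A = 1297/96 kN·m, R_B = 3193/480 kN, M_B = -755/96 kN·m

Load 1 — applied couple M₀=18 kN·m at a=5 m (b=L-a=5):
  R_A = 6M₀ab/L³ = 6·18·5·5/10³ = 27/10 kN
  M_A = M₀b(2a-b)/L² = 18·5·(2·5-5)/10² = 9/2 kN·m
  R_B = -6M₀ab/L³ = -6·18·5·5/10³ = -27/10 kN
  M_B = M₀a(2b-a)/L² = 18·5·(2·5-5)/10² = 9/2 kN·m
Load 2 — point force P=5 kN at a=15/2 m (b=L-a=5/2):
  R_A = Pb²(3a+b)/L³ = 5·(5/2)²·(3·(15/2)+(5/2))/10³ = 25/32 kN
  M_A = Pab²/L² = 5·(15/2)·(5/2)²/10² = 75/32 kN·m
  R_B = Pa²(a+3b)/L³ = 5·(15/2)²·((15/2)+3·(5/2))/10³ = 135/32 kN
  M_B = -Pa²b/L² = -5·(15/2)²·(5/2)/10² = -225/32 kN·m
Load 3 — triangular load w₀=2 kN/m (0→w₀ over full span):
  R_A = 3w₀L/20 = 3·2·10/20 = 3 kN
  M_A = w₀L²/30 = 2·10²/30 = 20/3 kN·m
  R_B = 7w₀L/20 = 7·2·10/20 = 7 kN
  M_B = -w₀L²/20 = -2·10²/20 = -10 kN·m
Load 4 — applied couple M₀=14 kN·m at a=10/3 m (b=L-a=20/3):
  R_A = 6M₀ab/L³ = 6·14·(10/3)·(20/3)/10³ = 28/15 kN
  M_A = M₀b(2a-b)/L² = 14·(20/3)·(2·(10/3)-(20/3))/10² = 0 kN·m
  R_B = -6M₀ab/L³ = -6·14·(10/3)·(20/3)/10³ = -28/15 kN
  M_B = M₀a(2b-a)/L² = 14·(10/3)·(2·(20/3)-(10/3))/10² = 14/3 kN·m
Superposition: R_A = 4007/480 kN, M_A = 1297/96 kN·m, R_B = 3193/480 kN, M_B = -755/96 kN·m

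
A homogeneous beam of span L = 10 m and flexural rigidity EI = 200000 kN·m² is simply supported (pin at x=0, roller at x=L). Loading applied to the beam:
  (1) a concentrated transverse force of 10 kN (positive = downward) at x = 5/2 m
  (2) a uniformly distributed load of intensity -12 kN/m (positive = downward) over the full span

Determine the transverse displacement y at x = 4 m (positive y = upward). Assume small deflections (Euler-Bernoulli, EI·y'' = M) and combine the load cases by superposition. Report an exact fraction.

Load 1 — point force P=10 kN at a=5/2 m (b=L-a=15/2):
  y_1 = -Pa(L-x)(2Lx-a²-x²)/(6LEI)  [x>a] = -10·(5/2)·(10-4)·(2·10·4-(5/2)²-4²)/(6·10·200000) = -231/320000 m
Load 2 — uniform load w=-12 kN/m over full span:
  y_2 = -wx(L³-2Lx²+x³)/(24EI) = -(-12)·4·(10³-2·10·4²+4³)/(24·200000) = 93/12500 m
Superposition: y = Σ y_i = 10749/1600000 m ≈ 0.006718 m

y(4) = 10749/1600000 m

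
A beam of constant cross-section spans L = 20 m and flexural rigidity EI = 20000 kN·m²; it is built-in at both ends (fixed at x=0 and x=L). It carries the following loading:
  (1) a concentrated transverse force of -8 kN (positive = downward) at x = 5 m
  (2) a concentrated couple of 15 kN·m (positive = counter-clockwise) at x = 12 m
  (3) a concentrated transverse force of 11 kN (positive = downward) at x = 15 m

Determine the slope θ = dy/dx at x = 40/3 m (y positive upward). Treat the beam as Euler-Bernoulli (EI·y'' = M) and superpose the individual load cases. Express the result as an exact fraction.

Load 1 — point force P=-8 kN at a=5 m (b=L-a=15):
  θ_1 = Pa²(L-x)(2bL-(3b+a)(L-x))/(2L³EI)  [x>a] = (-8)·5²·(20-(40/3))·(2·15·20-(3·15+5)·(20-(40/3)))/(2·20³·20000) = -1/900 rad
Load 2 — applied couple M₀=15 kN·m at a=12 m (b=L-a=8):
  θ_2 = (R_Ax²/2 - M_Ax - M₀(x-a))/EI  [x>a] with R_A=27/25, M_A=24/5 = ((27/25)·(40/3)²/2 - (24/5)·(40/3) - 15·((40/3)-12))/20000 = 3/5000 rad
Load 3 — point force P=11 kN at a=15 m (b=L-a=5):
  θ_3 = -Pb²x(2aL-(3a+b)x)/(2L³EI)  [x≤a] = -11·5²·(40/3)·(2·15·20-(3·15+5)·(40/3))/(2·20³·20000) = 11/14400 rad
Superposition: θ = Σ θ_i = 91/360000 rad ≈ 0.000253 rad

θ(40/3) = 91/360000 rad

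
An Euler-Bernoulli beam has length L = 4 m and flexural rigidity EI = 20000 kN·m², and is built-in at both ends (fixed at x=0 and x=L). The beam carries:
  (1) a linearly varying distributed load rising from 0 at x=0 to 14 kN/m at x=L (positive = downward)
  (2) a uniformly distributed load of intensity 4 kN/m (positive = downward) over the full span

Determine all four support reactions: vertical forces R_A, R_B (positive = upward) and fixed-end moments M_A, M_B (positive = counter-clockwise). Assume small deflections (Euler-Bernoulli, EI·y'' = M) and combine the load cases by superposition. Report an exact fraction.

Load 1 — triangular load w₀=14 kN/m (0→w₀ over full span):
  R_A = 3w₀L/20 = 3·14·4/20 = 42/5 kN
  M_A = w₀L²/30 = 14·4²/30 = 112/15 kN·m
  R_B = 7w₀L/20 = 7·14·4/20 = 98/5 kN
  M_B = -w₀L²/20 = -14·4²/20 = -56/5 kN·m
Load 2 — uniform load w=4 kN/m over full span:
  R_A = wL/2 = 4·4/2 = 8 kN
  M_A = wL²/12 = 4·4²/12 = 16/3 kN·m
  R_B = wL/2 = 4·4/2 = 8 kN
  M_B = -wL²/12 = -4·4²/12 = -16/3 kN·m
Superposition: R_A = 82/5 kN, M_A = 64/5 kN·m, R_B = 138/5 kN, M_B = -248/15 kN·m

R_A = 82/5 kN, M_A = 64/5 kN·m, R_B = 138/5 kN, M_B = -248/15 kN·m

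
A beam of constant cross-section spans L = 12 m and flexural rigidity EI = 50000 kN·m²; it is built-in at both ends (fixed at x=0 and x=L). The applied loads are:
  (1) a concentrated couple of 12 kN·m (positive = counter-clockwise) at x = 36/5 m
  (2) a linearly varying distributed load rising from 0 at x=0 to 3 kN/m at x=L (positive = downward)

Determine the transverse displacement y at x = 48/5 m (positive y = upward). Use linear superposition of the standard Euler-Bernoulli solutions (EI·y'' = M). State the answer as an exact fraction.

Load 1 — applied couple M₀=12 kN·m at a=36/5 m (b=L-a=24/5):
  y_1 = (R_Ax³/6 - M_Ax²/2 - M₀(x-a)²/2)/EI  [x>a] with R_A=36/25, M_A=96/25 = ((36/25)·(48/5)³/6 - (96/25)·(48/5)²/2 - 12·((48/5)-(36/5))²/2)/50000 = 162/9765625 m
Load 2 — triangular load w₀=3 kN/m (0→w₀ over full span):
  y_2 = -w₀x²(L-x)²(x+2L)/(120LEI) = -3·(48/5)²·(12-(48/5))²·((48/5)+2·12)/(120·12·50000) = -36288/48828125 m
Superposition: y = Σ y_i = -35478/48828125 m ≈ -0.000727 m

y(48/5) = -35478/48828125 m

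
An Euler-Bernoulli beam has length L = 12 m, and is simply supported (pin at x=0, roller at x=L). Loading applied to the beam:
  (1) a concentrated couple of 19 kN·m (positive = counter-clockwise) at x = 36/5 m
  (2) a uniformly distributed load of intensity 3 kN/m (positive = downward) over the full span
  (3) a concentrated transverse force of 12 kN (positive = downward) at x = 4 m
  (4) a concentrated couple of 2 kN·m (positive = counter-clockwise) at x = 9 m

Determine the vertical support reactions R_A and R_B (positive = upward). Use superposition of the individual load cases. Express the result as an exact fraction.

R_A = 111/4 kN, R_B = 81/4 kN

Load 1 — applied couple M₀=19 kN·m at a=36/5 m (b=L-a=24/5):
  R_A = M₀/L = 19/12 kN
  R_B = -M₀/L = -19/12 kN
Load 2 — uniform load w=3 kN/m over full span:
  R_A = wL/2 = 3·12/2 = 18 kN
  R_B = wL/2 = 3·12/2 = 18 kN
Load 3 — point force P=12 kN at a=4 m (b=L-a=8):
  R_A = Pb/L = 12·8/12 = 8 kN
  R_B = Pa/L = 12·4/12 = 4 kN
Load 4 — applied couple M₀=2 kN·m at a=9 m (b=L-a=3):
  R_A = M₀/L = 2/12 = 1/6 kN
  R_B = -M₀/L = -2/12 = -1/6 kN
Superposition: R_A = 111/4 kN, R_B = 81/4 kN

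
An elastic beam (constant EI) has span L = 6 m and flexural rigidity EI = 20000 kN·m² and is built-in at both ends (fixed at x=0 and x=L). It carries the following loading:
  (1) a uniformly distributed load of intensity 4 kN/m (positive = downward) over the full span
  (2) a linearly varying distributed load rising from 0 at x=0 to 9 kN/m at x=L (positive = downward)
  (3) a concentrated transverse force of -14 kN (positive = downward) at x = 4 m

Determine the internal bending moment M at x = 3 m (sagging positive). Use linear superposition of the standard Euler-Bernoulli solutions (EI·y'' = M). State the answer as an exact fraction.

Load 1 — uniform load w=4 kN/m over full span:
  M_1 = wLx/2 - wL²/12 - wx²/2 = 4·6·3/2 - 4·6²/12 - 4·3²/2 = 6 kN·m
Load 2 — triangular load w₀=9 kN/m (0→w₀ over full span):
  M_2 = 3w₀Lx/20 - w₀L²/30 - w₀x³/(6L) = 3·9·6·3/20 - 9·6²/30 - 9·3³/(6·6) = 27/4 kN·m
Load 3 — point force P=-14 kN at a=4 m (b=L-a=2):
  M_3 = Pb²(3a+b)x/L³ - Pab²/L²  [x≤a] = (-14)·2²·(3·4+2)·3/6³ - (-14)·4·2²/6² = -14/3 kN·m
Superposition: M = Σ M_i = 97/12 kN·m ≈ 8.083333 kN·m

M(3) = 97/12 kN·m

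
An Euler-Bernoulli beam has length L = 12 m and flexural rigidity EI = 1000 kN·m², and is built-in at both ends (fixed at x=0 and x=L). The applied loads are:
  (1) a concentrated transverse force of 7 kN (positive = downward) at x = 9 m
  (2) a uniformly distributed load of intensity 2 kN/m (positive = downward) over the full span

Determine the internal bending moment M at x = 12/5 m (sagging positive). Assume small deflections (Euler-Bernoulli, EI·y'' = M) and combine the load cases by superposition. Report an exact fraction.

Load 1 — point force P=7 kN at a=9 m (b=L-a=3):
  M_1 = Pb²(3a+b)x/L³ - Pab²/L²  [x≤a] = 7·3²·(3·9+3)·(12/5)/12³ - 7·9·3²/12² = -21/16 kN·m
Load 2 — uniform load w=2 kN/m over full span:
  M_2 = wLx/2 - wL²/12 - wx²/2 = 2·12·(12/5)/2 - 2·12²/12 - 2·(12/5)²/2 = -24/25 kN·m
Superposition: M = Σ M_i = -909/400 kN·m ≈ -2.272500 kN·m

M(12/5) = -909/400 kN·m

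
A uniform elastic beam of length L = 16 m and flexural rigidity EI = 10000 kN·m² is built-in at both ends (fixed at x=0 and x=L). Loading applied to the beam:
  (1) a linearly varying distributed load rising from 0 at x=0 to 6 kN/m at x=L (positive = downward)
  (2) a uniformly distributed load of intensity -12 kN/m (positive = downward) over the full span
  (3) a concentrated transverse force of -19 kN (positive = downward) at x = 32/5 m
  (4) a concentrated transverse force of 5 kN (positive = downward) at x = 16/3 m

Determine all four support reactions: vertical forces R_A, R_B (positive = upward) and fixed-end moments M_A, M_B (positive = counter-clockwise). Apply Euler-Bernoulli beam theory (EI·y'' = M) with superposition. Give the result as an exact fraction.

Load 1 — triangular load w₀=6 kN/m (0→w₀ over full span):
  R_A = 3w₀L/20 = 3·6·16/20 = 72/5 kN
  M_A = w₀L²/30 = 6·16²/30 = 256/5 kN·m
  R_B = 7w₀L/20 = 7·6·16/20 = 168/5 kN
  M_B = -w₀L²/20 = -6·16²/20 = -384/5 kN·m
Load 2 — uniform load w=-12 kN/m over full span:
  R_A = wL/2 = (-12)·16/2 = -96 kN
  M_A = wL²/12 = (-12)·16²/12 = -256 kN·m
  R_B = wL/2 = (-12)·16/2 = -96 kN
  M_B = -wL²/12 = -(-12)·16²/12 = 256 kN·m
Load 3 — point force P=-19 kN at a=32/5 m (b=L-a=48/5):
  R_A = Pb²(3a+b)/L³ = (-19)·(48/5)²·(3·(32/5)+(48/5))/16³ = -1539/125 kN
  M_A = Pab²/L² = (-19)·(32/5)·(48/5)²/16² = -5472/125 kN·m
  R_B = Pa²(a+3b)/L³ = (-19)·(32/5)²·((32/5)+3·(48/5))/16³ = -836/125 kN
  M_B = -Pa²b/L² = -(-19)·(32/5)²·(48/5)/16² = 3648/125 kN·m
Load 4 — point force P=5 kN at a=16/3 m (b=L-a=32/3):
  R_A = Pb²(3a+b)/L³ = 5·(32/3)²·(3·(16/3)+(32/3))/16³ = 100/27 kN
  M_A = Pab²/L² = 5·(16/3)·(32/3)²/16² = 320/27 kN·m
  R_B = Pa²(a+3b)/L³ = 5·(16/3)²·((16/3)+3·(32/3))/16³ = 35/27 kN
  M_B = -Pa²b/L² = -5·(16/3)²·(32/3)/16² = -160/27 kN·m
Superposition: R_A = -304453/3375 kN, M_A = -798944/3375 kN·m, R_B = -228797/3375 kN, M_B = 683296/3375 kN·m

R_A = -304453/3375 kN, M_A = -798944/3375 kN·m, R_B = -228797/3375 kN, M_B = 683296/3375 kN·m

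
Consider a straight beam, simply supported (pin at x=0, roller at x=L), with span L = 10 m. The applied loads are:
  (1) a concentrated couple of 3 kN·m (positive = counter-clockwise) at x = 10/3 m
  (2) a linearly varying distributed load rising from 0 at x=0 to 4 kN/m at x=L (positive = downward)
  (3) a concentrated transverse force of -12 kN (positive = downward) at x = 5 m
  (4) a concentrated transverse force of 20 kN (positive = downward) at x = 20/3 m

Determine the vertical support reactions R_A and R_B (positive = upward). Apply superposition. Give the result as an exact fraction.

R_A = 229/30 kN, R_B = 611/30 kN

Load 1 — applied couple M₀=3 kN·m at a=10/3 m (b=L-a=20/3):
  R_A = M₀/L = 3/10 kN
  R_B = -M₀/L = -3/10 kN
Load 2 — triangular load w₀=4 kN/m (0→w₀ over full span):
  R_A = w₀L/6 = 4·10/6 = 20/3 kN
  R_B = w₀L/3 = 4·10/3 = 40/3 kN
Load 3 — point force P=-12 kN at a=5 m (b=L-a=5):
  R_A = Pb/L = (-12)·5/10 = -6 kN
  R_B = Pa/L = (-12)·5/10 = -6 kN
Load 4 — point force P=20 kN at a=20/3 m (b=L-a=10/3):
  R_A = Pb/L = 20·(10/3)/10 = 20/3 kN
  R_B = Pa/L = 20·(20/3)/10 = 40/3 kN
Superposition: R_A = 229/30 kN, R_B = 611/30 kN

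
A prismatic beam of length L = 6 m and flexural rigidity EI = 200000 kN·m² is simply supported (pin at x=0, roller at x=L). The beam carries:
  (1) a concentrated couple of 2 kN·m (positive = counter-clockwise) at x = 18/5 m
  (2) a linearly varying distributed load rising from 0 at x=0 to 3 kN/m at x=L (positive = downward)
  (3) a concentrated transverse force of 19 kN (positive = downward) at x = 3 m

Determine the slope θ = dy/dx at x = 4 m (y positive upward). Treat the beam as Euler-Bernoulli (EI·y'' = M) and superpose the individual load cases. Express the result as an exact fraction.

θ(4) = 9193/60000000 rad

Load 1 — applied couple M₀=2 kN·m at a=18/5 m (b=L-a=12/5):
  θ_1 = (M₀x²/(2L)-M₀(x-a)+C₁)/EI  [x>a] with C₁=M₀(3b²-L²)/(6L)=-26/25 = (2·4²/(2·6)-2·(4-(18/5))+(-26/25))/200000 = 31/7500000 rad
Load 2 — triangular load w₀=3 kN/m (0→w₀ over full span):
  θ_2 = -w₀(7L⁴-30L²x²+15x⁴)/(360LEI) = -3·(7·6⁴-30·6²·4²+15·4⁴)/(360·6·200000) = 91/3000000 rad
Load 3 — point force P=19 kN at a=3 m (b=L-a=3):
  θ_3 = -Pa(2L²-6Lx+3x²+a²)/(6LEI)  [x>a] = -19·3·(2·6²-6·6·4+3·4²+3²)/(6·6·200000) = 19/160000 rad
Superposition: θ = Σ θ_i = 9193/60000000 rad ≈ 0.000153 rad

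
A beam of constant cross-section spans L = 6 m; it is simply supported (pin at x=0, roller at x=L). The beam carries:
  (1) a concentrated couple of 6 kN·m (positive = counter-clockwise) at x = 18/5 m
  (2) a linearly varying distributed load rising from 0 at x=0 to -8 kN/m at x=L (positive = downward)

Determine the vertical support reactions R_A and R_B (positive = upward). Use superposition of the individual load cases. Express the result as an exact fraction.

R_A = -7 kN, R_B = -17 kN

Load 1 — applied couple M₀=6 kN·m at a=18/5 m (b=L-a=12/5):
  R_A = M₀/L = 6/6 = 1 kN
  R_B = -M₀/L = -6/6 = -1 kN
Load 2 — triangular load w₀=-8 kN/m (0→w₀ over full span):
  R_A = w₀L/6 = (-8)·6/6 = -8 kN
  R_B = w₀L/3 = (-8)·6/3 = -16 kN
Superposition: R_A = -7 kN, R_B = -17 kN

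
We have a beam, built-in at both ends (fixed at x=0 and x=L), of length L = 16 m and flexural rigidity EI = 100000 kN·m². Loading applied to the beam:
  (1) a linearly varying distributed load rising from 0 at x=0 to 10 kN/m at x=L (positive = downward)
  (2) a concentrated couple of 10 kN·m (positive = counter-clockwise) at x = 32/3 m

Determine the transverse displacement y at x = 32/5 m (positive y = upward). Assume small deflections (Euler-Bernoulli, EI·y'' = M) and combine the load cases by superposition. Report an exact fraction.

Load 1 — triangular load w₀=10 kN/m (0→w₀ over full span):
  y_1 = -w₀x²(L-x)²(x+2L)/(120LEI) = -10·(32/5)²·(16-(32/5))²·((32/5)+2·16)/(120·16·100000) = -73728/9765625 m
Load 2 — applied couple M₀=10 kN·m at a=32/3 m (b=L-a=16/3):
  y_2 = (R_Ax³/6 - M_Ax²/2)/EI  [x≤a] with R_A=5/6, M_A=10/3 = ((5/6)·(32/5)³/6 - (10/3)·(32/5)²/2)/100000 = -224/703125 m
Superposition: y = Σ y_i = -691552/87890625 m ≈ -0.007868 m

y(32/5) = -691552/87890625 m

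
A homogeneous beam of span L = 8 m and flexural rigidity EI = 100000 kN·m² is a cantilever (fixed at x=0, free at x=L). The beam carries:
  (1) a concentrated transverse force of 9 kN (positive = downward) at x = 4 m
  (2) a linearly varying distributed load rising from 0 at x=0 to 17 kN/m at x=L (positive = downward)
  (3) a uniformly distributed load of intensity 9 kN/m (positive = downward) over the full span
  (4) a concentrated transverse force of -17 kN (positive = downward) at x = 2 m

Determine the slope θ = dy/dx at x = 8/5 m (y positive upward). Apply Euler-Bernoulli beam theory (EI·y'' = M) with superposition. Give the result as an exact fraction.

Load 1 — point force P=9 kN at a=4 m (b=L-a=4):
  θ_1 = -Px(2a-x)/(2EI)  [x≤a] = -9·(8/5)·(2·4-(8/5))/(2·100000) = -36/78125 rad
Load 2 — triangular load w₀=17 kN/m (0→w₀ over full span):
  θ_2 = (w₀Lx²/4-w₀L²x/3-w₀x⁴/(24L))/EI = (17·8·(8/5)²/4-17·8²·(8/5)/3-17·(8/5)⁴/(24·8))/100000 = -28934/5859375 rad
Load 3 — uniform load w=9 kN/m over full span:
  θ_3 = -wx(x²-3Lx+3L²)/(6EI) = -9·(8/5)·((8/5)²-3·8·(8/5)+3·8²)/(6·100000) = -1464/390625 rad
Load 4 — point force P=-17 kN at a=2 m (b=L-a=6):
  θ_4 = -Px(2a-x)/(2EI)  [x≤a] = -(-17)·(8/5)·(2·2-(8/5))/(2·100000) = 51/156250 rad
Superposition: θ = Σ θ_i = -103363/11718750 rad ≈ -0.008820 rad

θ(8/5) = -103363/11718750 rad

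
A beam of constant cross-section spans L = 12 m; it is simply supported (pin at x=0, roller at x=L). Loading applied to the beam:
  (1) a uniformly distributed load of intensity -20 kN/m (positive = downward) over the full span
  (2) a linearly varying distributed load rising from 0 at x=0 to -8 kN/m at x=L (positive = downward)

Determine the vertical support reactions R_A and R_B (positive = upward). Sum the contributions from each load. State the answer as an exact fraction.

R_A = -136 kN, R_B = -152 kN

Load 1 — uniform load w=-20 kN/m over full span:
  R_A = wL/2 = (-20)·12/2 = -120 kN
  R_B = wL/2 = (-20)·12/2 = -120 kN
Load 2 — triangular load w₀=-8 kN/m (0→w₀ over full span):
  R_A = w₀L/6 = (-8)·12/6 = -16 kN
  R_B = w₀L/3 = (-8)·12/3 = -32 kN
Superposition: R_A = -136 kN, R_B = -152 kN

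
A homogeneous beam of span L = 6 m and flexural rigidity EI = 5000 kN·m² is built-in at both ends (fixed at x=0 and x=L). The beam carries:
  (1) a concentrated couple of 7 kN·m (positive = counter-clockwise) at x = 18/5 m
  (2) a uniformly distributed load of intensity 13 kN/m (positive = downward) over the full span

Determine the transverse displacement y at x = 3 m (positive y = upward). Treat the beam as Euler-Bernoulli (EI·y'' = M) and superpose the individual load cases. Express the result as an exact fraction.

y(3) = -9279/1000000 m

Load 1 — applied couple M₀=7 kN·m at a=18/5 m (b=L-a=12/5):
  y_1 = (R_Ax³/6 - M_Ax²/2)/EI  [x≤a] with R_A=42/25, M_A=56/25 = ((42/25)·3³/6 - (56/25)·3²/2)/5000 = -63/125000 m
Load 2 — uniform load w=13 kN/m over full span:
  y_2 = -wx²(L-x)²/(24EI) = -13·3²·(6-3)²/(24·5000) = -351/40000 m
Superposition: y = Σ y_i = -9279/1000000 m ≈ -0.009279 m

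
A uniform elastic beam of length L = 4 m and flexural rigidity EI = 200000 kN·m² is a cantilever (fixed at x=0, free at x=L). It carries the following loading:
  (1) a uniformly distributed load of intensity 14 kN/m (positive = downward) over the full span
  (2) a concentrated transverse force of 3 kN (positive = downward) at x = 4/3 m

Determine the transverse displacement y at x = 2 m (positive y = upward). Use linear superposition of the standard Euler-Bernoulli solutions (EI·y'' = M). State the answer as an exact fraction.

y(2) = -1099/1350000 m

Load 1 — uniform load w=14 kN/m over full span:
  y_1 = -wx²(x²-4Lx+6L²)/(24EI) = -14·2²·(2²-4·4·2+6·4²)/(24·200000) = -119/150000 m
Load 2 — point force P=3 kN at a=4/3 m (b=L-a=8/3):
  y_2 = -Pa²(3x-a)/(6EI)  [x>a] = -3·(4/3)²·(3·2-(4/3))/(6·200000) = -7/337500 m
Superposition: y = Σ y_i = -1099/1350000 m ≈ -0.000814 m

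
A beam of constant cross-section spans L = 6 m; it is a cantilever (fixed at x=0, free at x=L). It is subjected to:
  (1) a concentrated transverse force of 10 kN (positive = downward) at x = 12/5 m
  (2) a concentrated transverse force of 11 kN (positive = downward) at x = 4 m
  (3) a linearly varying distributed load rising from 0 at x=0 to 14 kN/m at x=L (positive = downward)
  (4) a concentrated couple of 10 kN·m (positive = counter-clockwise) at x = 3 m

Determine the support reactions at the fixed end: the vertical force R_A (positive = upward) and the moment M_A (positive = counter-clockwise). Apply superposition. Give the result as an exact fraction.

R_A = 63 kN, M_A = 226 kN·m

Load 1 — point force P=10 kN at a=12/5 m (b=L-a=18/5):
  R_A = P = 10 kN
  M_A = Pa = 10·(12/5) = 24 kN·m
Load 2 — point force P=11 kN at a=4 m (b=L-a=2):
  R_A = P = 11 kN
  M_A = Pa = 11·4 = 44 kN·m
Load 3 — triangular load w₀=14 kN/m (0→w₀ over full span):
  R_A = w₀L/2 = 14·6/2 = 42 kN
  M_A = w₀L²/3 = 14·6²/3 = 168 kN·m
Load 4 — applied couple M₀=10 kN·m at a=3 m (b=L-a=3):
  R_A = 0 kN
  M_A = -M₀ = -10 kN·m
Superposition: R_A = 63 kN, M_A = 226 kN·m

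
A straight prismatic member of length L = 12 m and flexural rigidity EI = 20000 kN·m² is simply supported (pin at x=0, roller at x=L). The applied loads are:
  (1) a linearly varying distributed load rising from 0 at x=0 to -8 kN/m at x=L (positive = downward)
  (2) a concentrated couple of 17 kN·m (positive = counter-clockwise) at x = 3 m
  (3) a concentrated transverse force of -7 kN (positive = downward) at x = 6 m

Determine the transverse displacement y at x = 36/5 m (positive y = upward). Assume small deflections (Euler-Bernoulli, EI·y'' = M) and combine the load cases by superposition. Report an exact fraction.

y(36/5) = 21748491/312500000 m

Load 1 — triangular load w₀=-8 kN/m (0→w₀ over full span):
  y_1 = -w₀x(7L⁴-10L²x²+3x⁴)/(360LEI) = -(-8)·(36/5)·(7·12⁴-10·12²·(36/5)²+3·(36/5)⁴)/(360·12·20000) = 511488/9765625 m
Load 2 — applied couple M₀=17 kN·m at a=3 m (b=L-a=9):
  y_2 = (M₀x³/(6L)-M₀(x-a)²/2+C₁x)/EI  [x>a] with C₁=M₀(3b²-L²)/(6L)=187/8 = (17·(36/5)³/(6·12)-17·((36/5)-3)²/2+(187/8)·(36/5))/20000 = 13311/2500000 m
Load 3 — point force P=-7 kN at a=6 m (b=L-a=6):
  y_3 = -Pa(L-x)(2Lx-a²-x²)/(6LEI)  [x>a] = -(-7)·6·(12-(36/5))·(2·12·(36/5)-6²-(36/5)²)/(6·12·20000) = 3717/312500 m
Superposition: y = Σ y_i = 21748491/312500000 m ≈ 0.069595 m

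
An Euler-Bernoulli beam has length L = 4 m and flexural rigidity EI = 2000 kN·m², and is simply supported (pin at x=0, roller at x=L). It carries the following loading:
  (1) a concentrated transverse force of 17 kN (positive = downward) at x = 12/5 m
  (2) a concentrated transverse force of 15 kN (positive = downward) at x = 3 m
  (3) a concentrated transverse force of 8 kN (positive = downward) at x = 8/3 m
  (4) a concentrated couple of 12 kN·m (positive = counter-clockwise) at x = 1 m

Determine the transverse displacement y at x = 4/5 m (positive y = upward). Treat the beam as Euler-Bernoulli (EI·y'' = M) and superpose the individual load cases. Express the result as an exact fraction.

Load 1 — point force P=17 kN at a=12/5 m (b=L-a=8/5):
  y_1 = -Pbx(L²-b²-x²)/(6LEI)  [x≤a] = -17·(8/5)·(4/5)·(4²-(8/5)²-(4/5)²)/(6·4·2000) = -272/46875 m
Load 2 — point force P=15 kN at a=3 m (b=L-a=1):
  y_2 = -Pbx(L²-b²-x²)/(6LEI)  [x≤a] = -15·1·(4/5)·(4²-1²-(4/5)²)/(6·4·2000) = -359/100000 m
Load 3 — point force P=8 kN at a=8/3 m (b=L-a=4/3):
  y_3 = -Pbx(L²-b²-x²)/(6LEI)  [x≤a] = -8·(4/3)·(4/5)·(4²-(4/3)²-(4/5)²)/(6·4·2000) = -3056/1265625 m
Load 4 — applied couple M₀=12 kN·m at a=1 m (b=L-a=3):
  y_4 = (M₀x³/(6L)+C₁x)/EI  [x≤a] with C₁=M₀(3b²-L²)/(6L)=11/2 = (12·(4/5)³/(6·4)+(11/2)·(4/5))/2000 = 291/125000 m
Superposition: y = Σ y_i = -383911/40500000 m ≈ -0.009479 m

y(4/5) = -383911/40500000 m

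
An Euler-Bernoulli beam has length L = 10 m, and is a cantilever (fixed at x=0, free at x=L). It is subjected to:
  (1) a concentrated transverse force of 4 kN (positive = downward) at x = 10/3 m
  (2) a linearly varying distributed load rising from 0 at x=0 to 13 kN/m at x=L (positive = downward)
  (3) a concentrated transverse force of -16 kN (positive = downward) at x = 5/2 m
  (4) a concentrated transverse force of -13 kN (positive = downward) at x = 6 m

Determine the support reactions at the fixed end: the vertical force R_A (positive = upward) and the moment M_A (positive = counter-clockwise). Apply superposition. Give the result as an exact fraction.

R_A = 40 kN, M_A = 986/3 kN·m

Load 1 — point force P=4 kN at a=10/3 m (b=L-a=20/3):
  R_A = P = 4 kN
  M_A = Pa = 4·(10/3) = 40/3 kN·m
Load 2 — triangular load w₀=13 kN/m (0→w₀ over full span):
  R_A = w₀L/2 = 13·10/2 = 65 kN
  M_A = w₀L²/3 = 13·10²/3 = 1300/3 kN·m
Load 3 — point force P=-16 kN at a=5/2 m (b=L-a=15/2):
  R_A = P = (-16) = -16 kN
  M_A = Pa = (-16)·(5/2) = -40 kN·m
Load 4 — point force P=-13 kN at a=6 m (b=L-a=4):
  R_A = P = (-13) = -13 kN
  M_A = Pa = (-13)·6 = -78 kN·m
Superposition: R_A = 40 kN, M_A = 986/3 kN·m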